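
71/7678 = 71/7678 = 0.01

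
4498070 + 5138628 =9636698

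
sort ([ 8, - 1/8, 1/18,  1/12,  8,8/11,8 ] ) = [ - 1/8 , 1/18,  1/12 , 8/11, 8,  8,8 ]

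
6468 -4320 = 2148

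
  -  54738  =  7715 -62453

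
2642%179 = 136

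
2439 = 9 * 271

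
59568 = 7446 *8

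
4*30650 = 122600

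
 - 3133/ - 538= 3133/538=5.82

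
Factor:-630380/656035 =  - 172/179 = -2^2* 43^1 * 179^( - 1)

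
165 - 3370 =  - 3205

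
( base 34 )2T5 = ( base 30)3k3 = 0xCE7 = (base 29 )3qq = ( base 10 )3303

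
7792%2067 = 1591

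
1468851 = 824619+644232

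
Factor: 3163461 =3^1*7^1*97^1*1553^1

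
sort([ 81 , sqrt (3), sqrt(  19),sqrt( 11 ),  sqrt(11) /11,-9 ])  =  [  -  9,sqrt( 11)/11 , sqrt( 3), sqrt ( 11), sqrt(19) , 81] 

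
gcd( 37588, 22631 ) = 1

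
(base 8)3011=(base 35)195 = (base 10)1545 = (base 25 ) 2bk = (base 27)236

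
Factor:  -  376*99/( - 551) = 37224/551 = 2^3* 3^2*11^1*19^( - 1 )*29^( - 1)*47^1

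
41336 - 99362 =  - 58026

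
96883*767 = 74309261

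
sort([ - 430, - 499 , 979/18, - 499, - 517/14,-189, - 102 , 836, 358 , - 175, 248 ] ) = [ - 499, - 499, - 430, - 189,-175, - 102, - 517/14, 979/18 , 248,358, 836]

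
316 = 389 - 73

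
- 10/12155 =  -  1+2429/2431 = - 0.00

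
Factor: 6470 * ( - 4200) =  - 2^4*3^1*5^3*7^1 * 647^1  =  -  27174000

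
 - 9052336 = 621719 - 9674055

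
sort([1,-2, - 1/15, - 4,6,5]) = [ - 4 , - 2, - 1/15, 1 , 5 , 6]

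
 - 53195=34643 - 87838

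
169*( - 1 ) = - 169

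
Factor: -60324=  -  2^2*3^1 *11^1*457^1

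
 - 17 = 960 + - 977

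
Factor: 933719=113^1*8263^1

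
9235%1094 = 483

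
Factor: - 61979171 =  -83^1*746737^1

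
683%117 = 98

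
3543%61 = 5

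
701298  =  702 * 999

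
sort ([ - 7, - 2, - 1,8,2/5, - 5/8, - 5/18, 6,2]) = [ - 7, - 2, - 1, - 5/8,  -  5/18,2/5, 2,6,8]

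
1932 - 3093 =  - 1161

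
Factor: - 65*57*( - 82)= 2^1*3^1*5^1 * 13^1*19^1*41^1= 303810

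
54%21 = 12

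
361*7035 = 2539635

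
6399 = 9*711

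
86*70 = 6020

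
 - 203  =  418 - 621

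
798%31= 23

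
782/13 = 782/13 = 60.15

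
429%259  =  170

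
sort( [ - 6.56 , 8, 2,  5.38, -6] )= [ - 6.56,  -  6, 2,5.38,8]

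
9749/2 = 4874+ 1/2=4874.50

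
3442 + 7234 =10676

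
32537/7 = 4648 + 1/7 = 4648.14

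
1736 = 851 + 885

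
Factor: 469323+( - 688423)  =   - 2^2*5^2 * 7^1*313^1 = - 219100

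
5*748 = 3740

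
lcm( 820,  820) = 820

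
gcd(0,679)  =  679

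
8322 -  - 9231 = 17553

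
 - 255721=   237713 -493434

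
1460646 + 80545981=82006627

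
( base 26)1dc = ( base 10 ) 1026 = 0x402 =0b10000000010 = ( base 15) 486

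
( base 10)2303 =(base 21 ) 54e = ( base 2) 100011111111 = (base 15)a38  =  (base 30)2gn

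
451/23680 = 451/23680 = 0.02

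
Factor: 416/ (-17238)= - 2^4*3^(  -  1)*13^(  -  1 )*17^(  -  1) = - 16/663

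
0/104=0 = 0.00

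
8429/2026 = 4 + 325/2026=4.16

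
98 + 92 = 190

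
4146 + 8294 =12440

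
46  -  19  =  27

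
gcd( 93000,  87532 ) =4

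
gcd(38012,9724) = 884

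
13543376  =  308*43972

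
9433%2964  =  541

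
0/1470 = 0 = 0.00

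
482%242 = 240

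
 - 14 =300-314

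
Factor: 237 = 3^1*79^1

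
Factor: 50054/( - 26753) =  - 2^1*29^1*31^(  -  1) = -58/31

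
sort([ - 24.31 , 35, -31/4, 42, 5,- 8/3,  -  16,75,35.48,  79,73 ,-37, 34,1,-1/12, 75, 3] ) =[ - 37 , - 24.31, - 16,-31/4, - 8/3, - 1/12, 1 , 3,5, 34, 35,  35.48, 42,73 , 75,  75 , 79 ]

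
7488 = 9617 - 2129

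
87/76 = 87/76 = 1.14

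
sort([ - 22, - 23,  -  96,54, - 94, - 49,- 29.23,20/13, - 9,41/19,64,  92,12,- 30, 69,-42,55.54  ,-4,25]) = [ - 96, - 94 , - 49,-42 , - 30,  -  29.23, - 23 , - 22 , - 9,  -  4, 20/13,41/19,12,25, 54,55.54,64,69,92] 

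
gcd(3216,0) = 3216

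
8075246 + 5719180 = 13794426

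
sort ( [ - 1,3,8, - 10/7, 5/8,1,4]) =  [ - 10/7,- 1, 5/8,  1, 3,4,8 ]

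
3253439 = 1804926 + 1448513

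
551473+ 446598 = 998071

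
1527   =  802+725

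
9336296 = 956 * 9766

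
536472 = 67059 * 8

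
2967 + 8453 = 11420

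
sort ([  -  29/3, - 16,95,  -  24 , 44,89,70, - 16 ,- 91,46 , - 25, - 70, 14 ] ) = [ - 91,  -  70, - 25,  -  24, - 16,- 16, - 29/3, 14 , 44,46, 70,89, 95]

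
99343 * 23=2284889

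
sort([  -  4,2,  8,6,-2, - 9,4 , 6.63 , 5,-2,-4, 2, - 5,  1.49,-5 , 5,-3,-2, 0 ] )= [-9 , - 5,-5 ,-4,-4,-3,-2, - 2,  -  2,0,1.49,2,  2,4,5, 5,  6, 6.63,8]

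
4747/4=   1186 + 3/4 =1186.75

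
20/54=10/27 = 0.37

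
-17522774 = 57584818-75107592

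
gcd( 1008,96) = 48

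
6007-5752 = 255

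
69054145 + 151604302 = 220658447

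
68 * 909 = 61812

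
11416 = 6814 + 4602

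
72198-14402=57796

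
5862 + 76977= 82839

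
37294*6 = 223764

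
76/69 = 1 + 7/69 = 1.10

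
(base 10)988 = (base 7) 2611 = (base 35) S8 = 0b1111011100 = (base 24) 1h4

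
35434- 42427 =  - 6993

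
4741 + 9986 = 14727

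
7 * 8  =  56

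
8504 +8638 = 17142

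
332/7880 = 83/1970 =0.04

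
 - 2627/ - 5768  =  2627/5768 = 0.46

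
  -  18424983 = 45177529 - 63602512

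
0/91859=0 = 0.00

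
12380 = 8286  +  4094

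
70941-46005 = 24936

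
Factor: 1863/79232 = 2^( - 7)*3^4*23^1 * 619^(- 1)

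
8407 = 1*8407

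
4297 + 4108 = 8405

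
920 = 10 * 92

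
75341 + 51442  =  126783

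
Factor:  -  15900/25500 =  - 53/85 = -5^(-1 ) * 17^(-1)*53^1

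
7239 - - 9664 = 16903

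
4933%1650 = 1633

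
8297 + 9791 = 18088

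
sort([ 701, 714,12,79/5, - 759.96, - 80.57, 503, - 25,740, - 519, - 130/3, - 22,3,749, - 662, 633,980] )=[-759.96, - 662, - 519, - 80.57, - 130/3, - 25,  -  22,3 , 12,79/5,503,633, 701,714,740, 749 , 980] 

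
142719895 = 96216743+46503152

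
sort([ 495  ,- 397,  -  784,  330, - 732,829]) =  [  -  784, - 732, - 397, 330, 495, 829] 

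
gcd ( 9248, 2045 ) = 1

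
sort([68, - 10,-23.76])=[ - 23.76, - 10,  68 ] 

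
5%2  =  1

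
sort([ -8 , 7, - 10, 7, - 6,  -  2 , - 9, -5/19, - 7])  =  [ -10, - 9, - 8, - 7, - 6,-2, - 5/19, 7,7] 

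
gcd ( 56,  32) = 8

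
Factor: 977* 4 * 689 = 2^2*13^1*53^1*977^1 = 2692612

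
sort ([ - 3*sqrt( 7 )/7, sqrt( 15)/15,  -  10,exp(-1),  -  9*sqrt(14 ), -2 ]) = [ - 9*sqrt(14), - 10, - 2, - 3*sqrt( 7) /7,sqrt( 15)/15,exp( - 1 )] 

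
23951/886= 27 + 29/886 = 27.03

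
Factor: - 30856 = -2^3 * 7^1*19^1 * 29^1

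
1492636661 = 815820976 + 676815685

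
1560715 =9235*169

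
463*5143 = 2381209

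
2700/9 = 300 = 300.00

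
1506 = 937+569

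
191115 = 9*21235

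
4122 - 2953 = 1169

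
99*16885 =1671615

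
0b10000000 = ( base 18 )72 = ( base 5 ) 1003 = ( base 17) 79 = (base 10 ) 128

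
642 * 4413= 2833146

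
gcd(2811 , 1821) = 3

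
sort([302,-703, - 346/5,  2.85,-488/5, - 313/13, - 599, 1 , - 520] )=[ - 703, - 599, - 520, - 488/5, - 346/5, - 313/13, 1,2.85, 302 ] 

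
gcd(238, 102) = 34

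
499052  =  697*716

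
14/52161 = 14/52161 = 0.00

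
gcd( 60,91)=1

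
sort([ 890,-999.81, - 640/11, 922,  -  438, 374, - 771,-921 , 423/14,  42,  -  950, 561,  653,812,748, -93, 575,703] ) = [ - 999.81,-950 ,  -  921, - 771, - 438 , -93, - 640/11,423/14, 42 , 374, 561,575, 653, 703,748,812,890, 922 ] 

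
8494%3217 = 2060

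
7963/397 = 20 + 23/397 = 20.06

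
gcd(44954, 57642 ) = 26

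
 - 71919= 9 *(- 7991 ) 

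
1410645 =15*94043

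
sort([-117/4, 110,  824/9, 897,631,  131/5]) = [ - 117/4, 131/5 , 824/9,110,631, 897]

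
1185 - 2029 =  - 844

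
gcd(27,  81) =27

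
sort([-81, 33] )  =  [ - 81,33]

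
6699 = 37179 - 30480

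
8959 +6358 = 15317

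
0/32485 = 0 = 0.00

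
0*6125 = 0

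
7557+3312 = 10869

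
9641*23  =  221743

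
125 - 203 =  - 78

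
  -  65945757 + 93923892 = 27978135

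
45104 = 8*5638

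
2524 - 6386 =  - 3862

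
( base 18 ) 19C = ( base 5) 3443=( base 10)498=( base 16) 1F2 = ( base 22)10e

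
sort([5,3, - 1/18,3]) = [ - 1/18, 3, 3, 5]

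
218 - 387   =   - 169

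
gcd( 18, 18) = 18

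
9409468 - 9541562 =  - 132094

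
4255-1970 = 2285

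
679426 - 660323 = 19103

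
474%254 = 220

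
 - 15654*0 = 0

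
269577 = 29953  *9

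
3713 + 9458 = 13171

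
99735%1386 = 1329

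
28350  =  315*90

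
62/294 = 31/147 = 0.21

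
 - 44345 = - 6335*7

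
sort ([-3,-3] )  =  [-3,  -  3] 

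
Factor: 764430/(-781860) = -2^( - 1)*157^( - 1)*307^1 = - 307/314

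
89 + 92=181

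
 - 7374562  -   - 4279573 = -3094989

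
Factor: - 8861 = - 8861^1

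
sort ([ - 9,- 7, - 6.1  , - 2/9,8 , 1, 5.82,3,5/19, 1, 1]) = [  -  9, - 7,- 6.1, - 2/9, 5/19,1,  1,1, 3, 5.82,  8 ] 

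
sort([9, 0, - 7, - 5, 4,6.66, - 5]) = [ - 7, - 5, - 5,0, 4, 6.66,9 ]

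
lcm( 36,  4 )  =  36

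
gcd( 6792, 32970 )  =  6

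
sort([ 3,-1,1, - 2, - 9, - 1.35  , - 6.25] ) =[ - 9,- 6.25, - 2, - 1.35, - 1, 1,3] 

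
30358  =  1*30358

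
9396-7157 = 2239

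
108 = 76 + 32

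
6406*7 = 44842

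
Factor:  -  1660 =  - 2^2*5^1*83^1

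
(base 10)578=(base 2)1001000010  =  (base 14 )2D4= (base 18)1E2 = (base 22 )146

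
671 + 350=1021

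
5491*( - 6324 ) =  - 34725084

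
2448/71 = 2448/71=34.48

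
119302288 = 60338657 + 58963631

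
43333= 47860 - 4527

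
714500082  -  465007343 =249492739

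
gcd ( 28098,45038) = 14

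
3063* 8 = 24504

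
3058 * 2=6116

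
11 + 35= 46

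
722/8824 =361/4412 = 0.08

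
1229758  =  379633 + 850125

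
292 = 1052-760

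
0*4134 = 0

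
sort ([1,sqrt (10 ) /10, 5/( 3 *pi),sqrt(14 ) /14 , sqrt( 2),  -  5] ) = [ - 5,sqrt ( 14)/14,sqrt ( 10 )/10, 5/(3*pi ),1, sqrt(2) ]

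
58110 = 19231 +38879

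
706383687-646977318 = 59406369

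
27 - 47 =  - 20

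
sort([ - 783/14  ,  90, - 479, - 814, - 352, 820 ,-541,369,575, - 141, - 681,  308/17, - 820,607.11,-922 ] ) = [-922 ,-820, - 814, - 681, - 541, - 479, - 352, - 141,-783/14,308/17,90, 369,575,  607.11, 820 ]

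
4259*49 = 208691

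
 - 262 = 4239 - 4501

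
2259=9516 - 7257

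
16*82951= 1327216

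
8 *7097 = 56776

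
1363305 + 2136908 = 3500213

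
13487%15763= 13487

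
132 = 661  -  529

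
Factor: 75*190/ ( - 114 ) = - 125 = - 5^3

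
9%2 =1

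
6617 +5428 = 12045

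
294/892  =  147/446=   0.33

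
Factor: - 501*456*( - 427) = 2^3*3^2* 7^1 * 19^1*61^1*167^1 = 97550712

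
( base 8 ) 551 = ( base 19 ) 100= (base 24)F1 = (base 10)361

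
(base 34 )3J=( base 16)79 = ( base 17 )72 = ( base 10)121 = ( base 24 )51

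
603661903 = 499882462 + 103779441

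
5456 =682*8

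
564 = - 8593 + 9157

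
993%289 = 126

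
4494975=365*12315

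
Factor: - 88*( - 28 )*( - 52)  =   - 128128 = -2^7*7^1*11^1*13^1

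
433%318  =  115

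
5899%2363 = 1173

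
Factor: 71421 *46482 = 3319790922 = 2^1*3^2*7^1*19^1*61^1*127^1*  179^1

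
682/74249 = 682/74249 =0.01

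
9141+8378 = 17519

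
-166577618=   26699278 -193276896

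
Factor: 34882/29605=2^1*5^( - 1)*31^( - 1 )*107^1*163^1*191^( - 1 ) 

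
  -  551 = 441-992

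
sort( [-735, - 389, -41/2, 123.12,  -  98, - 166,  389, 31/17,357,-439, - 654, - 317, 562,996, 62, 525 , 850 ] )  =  [-735, - 654,-439, -389,- 317,- 166, - 98, - 41/2,31/17, 62, 123.12,357, 389, 525, 562, 850, 996]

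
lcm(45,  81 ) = 405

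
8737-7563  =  1174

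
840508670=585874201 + 254634469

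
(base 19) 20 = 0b100110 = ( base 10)38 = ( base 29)19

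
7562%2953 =1656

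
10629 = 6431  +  4198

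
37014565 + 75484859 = 112499424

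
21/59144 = 21/59144 = 0.00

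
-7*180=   -1260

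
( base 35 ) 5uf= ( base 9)10768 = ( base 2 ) 1110000010110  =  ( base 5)212230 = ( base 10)7190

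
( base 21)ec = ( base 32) 9I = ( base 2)100110010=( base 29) ag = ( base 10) 306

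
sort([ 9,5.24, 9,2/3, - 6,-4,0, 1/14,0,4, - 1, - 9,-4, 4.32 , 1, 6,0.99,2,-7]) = [ - 9, -7,-6,-4, - 4, - 1,0,0, 1/14, 2/3, 0.99,1, 2, 4 , 4.32 , 5.24, 6, 9,9]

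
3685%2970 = 715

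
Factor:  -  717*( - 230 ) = 164910 = 2^1*3^1 * 5^1*23^1*239^1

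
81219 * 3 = 243657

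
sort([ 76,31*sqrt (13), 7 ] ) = [7, 76, 31*sqrt( 13 ) ] 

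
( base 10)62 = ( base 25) 2c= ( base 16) 3e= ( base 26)2A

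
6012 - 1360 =4652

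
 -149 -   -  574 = 425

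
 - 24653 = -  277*89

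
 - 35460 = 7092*( - 5) 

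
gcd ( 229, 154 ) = 1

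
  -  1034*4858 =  - 5023172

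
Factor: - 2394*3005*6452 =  - 2^3*3^2*5^1*7^1 * 19^1*601^1* 1613^1 = - 46415494440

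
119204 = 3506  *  34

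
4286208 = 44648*96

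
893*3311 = 2956723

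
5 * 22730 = 113650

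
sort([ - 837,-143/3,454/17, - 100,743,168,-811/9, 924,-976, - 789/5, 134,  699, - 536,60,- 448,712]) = [-976, - 837,-536,-448, -789/5,-100, - 811/9, - 143/3,454/17 , 60,134, 168,699, 712, 743, 924]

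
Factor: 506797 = 506797^1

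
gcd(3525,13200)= 75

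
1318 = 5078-3760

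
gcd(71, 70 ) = 1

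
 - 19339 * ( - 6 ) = 116034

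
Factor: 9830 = 2^1*5^1 * 983^1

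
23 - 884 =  - 861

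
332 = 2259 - 1927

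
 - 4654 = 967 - 5621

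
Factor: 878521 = 7^2*17929^1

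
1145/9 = 127 + 2/9=   127.22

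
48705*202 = 9838410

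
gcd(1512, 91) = 7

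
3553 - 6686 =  - 3133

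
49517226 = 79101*626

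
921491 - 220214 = 701277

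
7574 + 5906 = 13480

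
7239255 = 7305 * 991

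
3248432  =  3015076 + 233356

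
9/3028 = 9/3028 = 0.00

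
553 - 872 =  - 319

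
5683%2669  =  345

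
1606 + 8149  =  9755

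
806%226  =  128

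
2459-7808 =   -  5349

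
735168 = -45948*( - 16)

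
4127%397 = 157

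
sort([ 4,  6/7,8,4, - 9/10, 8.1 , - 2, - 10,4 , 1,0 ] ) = [ - 10, - 2, - 9/10,0,6/7,1, 4,4,4,8,8.1] 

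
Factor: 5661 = 3^2*17^1 * 37^1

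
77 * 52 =4004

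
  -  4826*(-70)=337820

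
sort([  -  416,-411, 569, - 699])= [ - 699, - 416,-411, 569] 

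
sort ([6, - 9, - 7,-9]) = [ - 9, - 9 , - 7,  6]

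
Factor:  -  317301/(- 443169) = 3^( - 1 ) * 41^( - 1)*1201^(-1)*105767^1= 105767/147723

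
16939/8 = 16939/8 =2117.38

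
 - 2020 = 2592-4612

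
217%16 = 9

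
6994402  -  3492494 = 3501908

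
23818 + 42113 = 65931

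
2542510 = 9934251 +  - 7391741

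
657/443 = 657/443 = 1.48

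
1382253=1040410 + 341843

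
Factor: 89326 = 2^1*59^1*757^1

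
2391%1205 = 1186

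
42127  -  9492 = 32635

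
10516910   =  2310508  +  8206402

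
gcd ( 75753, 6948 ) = 9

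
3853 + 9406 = 13259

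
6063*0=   0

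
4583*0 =0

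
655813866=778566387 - 122752521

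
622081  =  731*851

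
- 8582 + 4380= -4202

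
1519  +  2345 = 3864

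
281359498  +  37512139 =318871637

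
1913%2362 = 1913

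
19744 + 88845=108589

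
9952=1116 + 8836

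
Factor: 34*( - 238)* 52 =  - 2^4*7^1*13^1*17^2= - 420784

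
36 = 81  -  45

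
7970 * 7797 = 62142090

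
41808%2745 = 633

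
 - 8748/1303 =-8748/1303 = -  6.71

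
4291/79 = 4291/79 = 54.32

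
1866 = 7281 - 5415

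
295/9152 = 295/9152 = 0.03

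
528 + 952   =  1480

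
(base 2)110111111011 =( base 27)4OF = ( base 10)3579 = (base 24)653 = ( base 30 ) 3T9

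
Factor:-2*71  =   - 2^1*71^1 = - 142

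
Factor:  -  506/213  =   - 2^1*3^( - 1)*11^1*23^1*71^(-1 ) 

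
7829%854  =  143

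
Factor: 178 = 2^1*89^1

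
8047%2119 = 1690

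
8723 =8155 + 568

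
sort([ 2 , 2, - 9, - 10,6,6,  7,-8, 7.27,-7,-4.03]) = [ - 10, - 9, - 8, - 7, - 4.03, 2,2, 6,6, 7,7.27]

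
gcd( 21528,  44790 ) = 6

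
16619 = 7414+9205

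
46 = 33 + 13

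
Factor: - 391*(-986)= 385526=2^1 * 17^2*23^1*29^1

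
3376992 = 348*9704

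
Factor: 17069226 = 2^1*3^1*29^1*263^1*373^1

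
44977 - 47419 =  - 2442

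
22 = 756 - 734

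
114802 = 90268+24534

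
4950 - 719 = 4231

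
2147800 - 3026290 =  - 878490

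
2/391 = 2/391 = 0.01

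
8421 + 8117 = 16538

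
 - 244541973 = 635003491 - 879545464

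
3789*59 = 223551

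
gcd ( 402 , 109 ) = 1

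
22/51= 22/51 = 0.43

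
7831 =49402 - 41571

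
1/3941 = 1/3941 = 0.00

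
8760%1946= 976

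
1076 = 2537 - 1461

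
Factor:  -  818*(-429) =2^1*3^1*11^1*13^1*409^1 = 350922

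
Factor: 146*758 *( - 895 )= - 2^2*5^1*73^1*179^1*379^1 = - 99047860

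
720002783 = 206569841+513432942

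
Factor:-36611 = - 31^1*1181^1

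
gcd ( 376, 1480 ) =8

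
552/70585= 552/70585 =0.01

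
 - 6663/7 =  - 6663/7 =- 951.86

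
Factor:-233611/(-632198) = 2^( -1 )*7^(  -  1)*23^1*1451^1*6451^(-1 ) = 33373/90314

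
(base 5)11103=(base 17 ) 2bd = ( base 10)778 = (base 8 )1412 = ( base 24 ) 18a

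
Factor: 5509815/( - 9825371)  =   - 3^1*5^1*17^(-1 )*43^(-1 )*13441^(-1)*  367321^1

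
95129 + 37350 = 132479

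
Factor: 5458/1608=2^( - 2)*3^( - 1)*67^( - 1 )*2729^1 = 2729/804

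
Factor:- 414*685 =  - 2^1*3^2*5^1 * 23^1*137^1 = -  283590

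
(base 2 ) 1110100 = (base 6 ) 312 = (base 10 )116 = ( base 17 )6E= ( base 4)1310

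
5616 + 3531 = 9147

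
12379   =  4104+8275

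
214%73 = 68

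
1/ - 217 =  - 1  +  216/217  =  - 0.00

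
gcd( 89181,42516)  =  9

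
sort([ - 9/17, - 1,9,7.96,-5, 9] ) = [-5, -1,-9/17, 7.96, 9, 9]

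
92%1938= 92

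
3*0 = 0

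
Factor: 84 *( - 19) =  - 1596 = -2^2*3^1*7^1* 19^1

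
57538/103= 558 + 64/103 = 558.62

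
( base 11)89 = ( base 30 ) 37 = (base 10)97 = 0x61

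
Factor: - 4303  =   - 13^1*331^1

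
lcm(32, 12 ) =96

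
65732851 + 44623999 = 110356850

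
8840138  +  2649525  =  11489663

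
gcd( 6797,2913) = 971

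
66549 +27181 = 93730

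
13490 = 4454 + 9036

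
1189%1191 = 1189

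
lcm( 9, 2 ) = 18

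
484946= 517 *938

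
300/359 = 300/359 = 0.84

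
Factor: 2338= 2^1 * 7^1*167^1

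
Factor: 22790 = 2^1 * 5^1*43^1 *53^1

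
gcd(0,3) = 3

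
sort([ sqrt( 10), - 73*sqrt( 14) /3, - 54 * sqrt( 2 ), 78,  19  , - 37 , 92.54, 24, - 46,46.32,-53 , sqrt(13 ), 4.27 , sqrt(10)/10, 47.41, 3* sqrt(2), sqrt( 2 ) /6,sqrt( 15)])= [ - 73*sqrt( 14 ) /3, - 54*sqrt( 2), - 53, - 46, - 37 , sqrt(2) /6,sqrt( 10) /10 , sqrt( 10 ), sqrt( 13 ),sqrt(15), 3*sqrt( 2),  4.27, 19,  24, 46.32, 47.41,78, 92.54]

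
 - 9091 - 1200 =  - 10291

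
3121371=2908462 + 212909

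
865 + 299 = 1164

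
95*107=10165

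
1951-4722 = -2771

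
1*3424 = 3424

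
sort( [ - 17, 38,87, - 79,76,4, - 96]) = [ - 96, - 79, - 17,4, 38, 76,  87 ] 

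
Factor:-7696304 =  - 2^4*7^1 * 11^1*6247^1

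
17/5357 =17/5357 = 0.00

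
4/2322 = 2/1161  =  0.00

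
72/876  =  6/73 = 0.08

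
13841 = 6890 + 6951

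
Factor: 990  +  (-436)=2^1*277^1 = 554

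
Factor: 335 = 5^1*67^1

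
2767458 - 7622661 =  - 4855203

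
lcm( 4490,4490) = 4490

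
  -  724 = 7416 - 8140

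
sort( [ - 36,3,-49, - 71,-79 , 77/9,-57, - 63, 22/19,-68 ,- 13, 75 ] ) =[-79,-71, - 68, - 63,  -  57 ,-49,- 36,-13, 22/19 , 3, 77/9, 75 ]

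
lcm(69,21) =483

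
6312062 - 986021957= - 979709895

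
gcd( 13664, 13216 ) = 224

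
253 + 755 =1008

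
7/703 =7/703 = 0.01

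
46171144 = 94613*488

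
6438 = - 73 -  - 6511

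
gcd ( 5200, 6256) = 16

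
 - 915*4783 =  - 4376445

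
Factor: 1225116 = 2^2 * 3^2*34031^1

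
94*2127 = 199938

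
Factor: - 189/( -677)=3^3*7^1*677^( - 1 )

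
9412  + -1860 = 7552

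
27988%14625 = 13363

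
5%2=1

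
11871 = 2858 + 9013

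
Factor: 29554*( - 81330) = - 2403626820 = - 2^2*3^1 * 5^1* 7^1 *2111^1* 2711^1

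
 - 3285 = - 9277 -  - 5992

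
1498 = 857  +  641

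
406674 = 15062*27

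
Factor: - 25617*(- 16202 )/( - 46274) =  - 3^1 * 17^( -1 ) * 1361^( - 1 )* 8101^1*8539^1 = -  207523317/23137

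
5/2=2+1/2 = 2.50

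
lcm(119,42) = 714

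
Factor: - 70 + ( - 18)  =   - 88 = - 2^3*11^1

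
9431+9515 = 18946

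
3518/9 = 390+8/9 = 390.89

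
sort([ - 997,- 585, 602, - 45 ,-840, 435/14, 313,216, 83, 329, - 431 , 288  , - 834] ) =[-997, - 840, - 834,-585,  -  431, - 45,435/14, 83, 216,288 , 313 , 329, 602]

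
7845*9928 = 77885160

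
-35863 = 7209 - 43072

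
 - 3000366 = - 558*5377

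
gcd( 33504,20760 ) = 24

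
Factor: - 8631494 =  - 2^1*311^1*13877^1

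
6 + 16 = 22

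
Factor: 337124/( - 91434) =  - 2^1*3^(-1) *7^( - 2)*271^1= - 542/147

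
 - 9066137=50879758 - 59945895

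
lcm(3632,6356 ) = 25424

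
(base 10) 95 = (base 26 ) 3h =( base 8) 137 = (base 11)87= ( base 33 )2t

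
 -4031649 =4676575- 8708224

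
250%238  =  12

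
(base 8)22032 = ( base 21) kk2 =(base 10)9242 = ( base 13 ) 428c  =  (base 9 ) 13608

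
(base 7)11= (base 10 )8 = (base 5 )13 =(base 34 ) 8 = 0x8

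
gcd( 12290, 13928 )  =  2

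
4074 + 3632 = 7706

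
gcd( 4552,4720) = 8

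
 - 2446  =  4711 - 7157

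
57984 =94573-36589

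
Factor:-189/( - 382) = 2^( - 1 )* 3^3*7^1 *191^ (-1 )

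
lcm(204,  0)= 0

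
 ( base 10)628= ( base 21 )18J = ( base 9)767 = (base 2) 1001110100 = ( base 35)HX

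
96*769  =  73824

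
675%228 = 219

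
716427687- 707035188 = 9392499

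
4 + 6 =10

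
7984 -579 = 7405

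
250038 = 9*27782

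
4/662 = 2/331 = 0.01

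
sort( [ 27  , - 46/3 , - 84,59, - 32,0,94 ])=[ - 84, - 32, - 46/3 , 0,27,59, 94 ] 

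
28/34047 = 28/34047= 0.00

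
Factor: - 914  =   - 2^1*457^1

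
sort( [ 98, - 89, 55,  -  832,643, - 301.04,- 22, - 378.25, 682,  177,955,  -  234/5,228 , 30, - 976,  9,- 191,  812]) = [-976,-832, - 378.25, - 301.04,  -  191, - 89, - 234/5,-22, 9, 30, 55, 98, 177, 228, 643, 682, 812,  955 ] 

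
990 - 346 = 644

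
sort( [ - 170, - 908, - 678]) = [ - 908, - 678, - 170]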